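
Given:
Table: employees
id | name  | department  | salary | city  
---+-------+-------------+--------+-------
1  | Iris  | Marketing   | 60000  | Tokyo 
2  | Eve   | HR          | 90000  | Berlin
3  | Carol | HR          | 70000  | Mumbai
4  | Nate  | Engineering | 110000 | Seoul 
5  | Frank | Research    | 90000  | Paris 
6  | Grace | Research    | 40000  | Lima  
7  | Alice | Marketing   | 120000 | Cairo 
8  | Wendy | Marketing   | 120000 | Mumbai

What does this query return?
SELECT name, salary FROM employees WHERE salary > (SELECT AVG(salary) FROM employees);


Subquery: AVG(salary) = 87500.0
Filtering: salary > 87500.0
  Eve (90000) -> MATCH
  Nate (110000) -> MATCH
  Frank (90000) -> MATCH
  Alice (120000) -> MATCH
  Wendy (120000) -> MATCH


5 rows:
Eve, 90000
Nate, 110000
Frank, 90000
Alice, 120000
Wendy, 120000


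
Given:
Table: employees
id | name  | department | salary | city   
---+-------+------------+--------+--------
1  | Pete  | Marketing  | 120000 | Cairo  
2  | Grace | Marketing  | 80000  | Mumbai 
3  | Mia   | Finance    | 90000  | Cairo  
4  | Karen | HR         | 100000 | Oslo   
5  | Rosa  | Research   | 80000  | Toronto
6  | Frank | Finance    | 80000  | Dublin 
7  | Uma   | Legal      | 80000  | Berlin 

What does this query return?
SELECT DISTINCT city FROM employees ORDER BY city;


All 'city' values (row order): Cairo, Mumbai, Cairo, Oslo, Toronto, Dublin, Berlin
Removing duplicates leaves 6 unique value(s).

6 values:
Berlin
Cairo
Dublin
Mumbai
Oslo
Toronto


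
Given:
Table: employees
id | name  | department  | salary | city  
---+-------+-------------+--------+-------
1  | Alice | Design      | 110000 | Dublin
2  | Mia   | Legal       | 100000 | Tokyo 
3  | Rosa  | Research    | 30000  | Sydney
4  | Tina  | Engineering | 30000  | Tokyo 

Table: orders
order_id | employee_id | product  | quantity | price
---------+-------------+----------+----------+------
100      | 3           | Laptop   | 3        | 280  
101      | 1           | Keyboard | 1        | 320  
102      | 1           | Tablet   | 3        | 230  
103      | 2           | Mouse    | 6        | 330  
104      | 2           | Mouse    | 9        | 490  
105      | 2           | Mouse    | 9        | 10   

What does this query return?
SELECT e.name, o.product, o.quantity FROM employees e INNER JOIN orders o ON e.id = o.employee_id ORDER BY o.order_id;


Joining employees.id = orders.employee_id:
  employee Rosa (id=3) -> order Laptop
  employee Alice (id=1) -> order Keyboard
  employee Alice (id=1) -> order Tablet
  employee Mia (id=2) -> order Mouse
  employee Mia (id=2) -> order Mouse
  employee Mia (id=2) -> order Mouse


6 rows:
Rosa, Laptop, 3
Alice, Keyboard, 1
Alice, Tablet, 3
Mia, Mouse, 6
Mia, Mouse, 9
Mia, Mouse, 9


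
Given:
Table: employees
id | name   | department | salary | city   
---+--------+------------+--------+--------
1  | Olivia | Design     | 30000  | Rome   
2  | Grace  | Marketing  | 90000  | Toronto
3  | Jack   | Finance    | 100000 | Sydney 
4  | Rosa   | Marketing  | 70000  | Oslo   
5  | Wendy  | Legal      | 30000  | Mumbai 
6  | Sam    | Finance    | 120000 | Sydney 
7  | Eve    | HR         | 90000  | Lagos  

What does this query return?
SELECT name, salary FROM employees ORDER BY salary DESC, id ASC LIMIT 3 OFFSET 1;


Sort by salary DESC (id ASC tiebreak), then skip 1 and take 3
Rows 2 through 4

3 rows:
Jack, 100000
Grace, 90000
Eve, 90000


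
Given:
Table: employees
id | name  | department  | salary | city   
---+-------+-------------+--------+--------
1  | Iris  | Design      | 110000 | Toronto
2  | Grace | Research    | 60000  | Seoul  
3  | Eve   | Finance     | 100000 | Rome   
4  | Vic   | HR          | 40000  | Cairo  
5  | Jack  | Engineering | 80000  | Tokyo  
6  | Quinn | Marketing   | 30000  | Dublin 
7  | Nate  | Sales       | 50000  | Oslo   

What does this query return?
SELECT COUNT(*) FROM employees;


COUNT(*) counts all rows

7


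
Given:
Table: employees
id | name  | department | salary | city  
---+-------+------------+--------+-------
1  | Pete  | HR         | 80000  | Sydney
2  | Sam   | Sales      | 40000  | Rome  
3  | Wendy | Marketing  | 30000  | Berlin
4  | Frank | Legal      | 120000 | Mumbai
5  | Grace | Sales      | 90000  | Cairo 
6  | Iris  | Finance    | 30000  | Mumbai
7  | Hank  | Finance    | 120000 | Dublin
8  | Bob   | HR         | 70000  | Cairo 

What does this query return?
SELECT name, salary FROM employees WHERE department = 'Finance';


Filtering: department = 'Finance'
Matching rows: 2

2 rows:
Iris, 30000
Hank, 120000


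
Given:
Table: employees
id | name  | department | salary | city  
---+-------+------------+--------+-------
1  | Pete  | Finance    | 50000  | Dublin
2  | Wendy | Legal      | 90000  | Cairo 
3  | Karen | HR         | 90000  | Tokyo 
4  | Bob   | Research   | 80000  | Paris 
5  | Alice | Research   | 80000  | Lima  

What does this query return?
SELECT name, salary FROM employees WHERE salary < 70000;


Filtering: salary < 70000
Matching: 1 rows

1 rows:
Pete, 50000


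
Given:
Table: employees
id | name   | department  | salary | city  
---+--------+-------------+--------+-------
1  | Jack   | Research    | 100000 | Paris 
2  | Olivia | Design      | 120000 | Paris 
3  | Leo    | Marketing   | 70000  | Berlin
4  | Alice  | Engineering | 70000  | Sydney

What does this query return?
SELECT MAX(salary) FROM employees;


Salaries: 100000, 120000, 70000, 70000
MAX = 120000

120000


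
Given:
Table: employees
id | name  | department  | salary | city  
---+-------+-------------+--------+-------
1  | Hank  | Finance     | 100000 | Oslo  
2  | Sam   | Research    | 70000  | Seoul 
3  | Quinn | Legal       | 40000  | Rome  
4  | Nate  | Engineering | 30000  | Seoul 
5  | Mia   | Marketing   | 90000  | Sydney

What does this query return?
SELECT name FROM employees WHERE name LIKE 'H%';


LIKE 'H%' matches names starting with 'H'
Matching: 1

1 rows:
Hank


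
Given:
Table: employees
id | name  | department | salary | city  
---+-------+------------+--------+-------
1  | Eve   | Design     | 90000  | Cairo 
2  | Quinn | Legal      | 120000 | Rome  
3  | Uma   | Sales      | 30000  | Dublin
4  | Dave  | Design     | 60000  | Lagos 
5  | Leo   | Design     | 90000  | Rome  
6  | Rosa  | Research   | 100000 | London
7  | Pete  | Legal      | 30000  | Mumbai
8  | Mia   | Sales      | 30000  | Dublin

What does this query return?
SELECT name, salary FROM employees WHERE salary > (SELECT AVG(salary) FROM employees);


Subquery: AVG(salary) = 68750.0
Filtering: salary > 68750.0
  Eve (90000) -> MATCH
  Quinn (120000) -> MATCH
  Leo (90000) -> MATCH
  Rosa (100000) -> MATCH


4 rows:
Eve, 90000
Quinn, 120000
Leo, 90000
Rosa, 100000


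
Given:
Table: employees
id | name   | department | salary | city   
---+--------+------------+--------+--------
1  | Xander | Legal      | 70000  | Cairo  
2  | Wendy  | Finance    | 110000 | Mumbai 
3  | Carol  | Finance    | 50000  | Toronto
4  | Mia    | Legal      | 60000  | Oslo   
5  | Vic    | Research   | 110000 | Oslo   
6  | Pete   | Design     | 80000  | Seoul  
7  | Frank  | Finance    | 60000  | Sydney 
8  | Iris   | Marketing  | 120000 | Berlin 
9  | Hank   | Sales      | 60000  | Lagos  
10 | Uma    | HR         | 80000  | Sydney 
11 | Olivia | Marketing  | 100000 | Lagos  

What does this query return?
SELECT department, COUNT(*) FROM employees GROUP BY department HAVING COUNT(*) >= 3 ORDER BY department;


Groups with count >= 3:
  Finance: 3 -> PASS
  Design: 1 -> filtered out
  HR: 1 -> filtered out
  Legal: 2 -> filtered out
  Marketing: 2 -> filtered out
  Research: 1 -> filtered out
  Sales: 1 -> filtered out


1 groups:
Finance, 3


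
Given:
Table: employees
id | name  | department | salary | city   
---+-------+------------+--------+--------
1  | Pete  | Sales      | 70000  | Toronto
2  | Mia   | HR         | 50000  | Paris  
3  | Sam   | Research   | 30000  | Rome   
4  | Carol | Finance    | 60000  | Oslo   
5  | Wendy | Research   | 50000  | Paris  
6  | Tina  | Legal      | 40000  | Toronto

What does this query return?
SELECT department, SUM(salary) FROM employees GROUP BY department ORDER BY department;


Summing salary within each department:
  Finance: 60000 = 60000
  HR: 50000 = 50000
  Legal: 40000 = 40000
  Research: 30000 + 50000 = 80000
  Sales: 70000 = 70000


5 groups:
Finance, 60000
HR, 50000
Legal, 40000
Research, 80000
Sales, 70000


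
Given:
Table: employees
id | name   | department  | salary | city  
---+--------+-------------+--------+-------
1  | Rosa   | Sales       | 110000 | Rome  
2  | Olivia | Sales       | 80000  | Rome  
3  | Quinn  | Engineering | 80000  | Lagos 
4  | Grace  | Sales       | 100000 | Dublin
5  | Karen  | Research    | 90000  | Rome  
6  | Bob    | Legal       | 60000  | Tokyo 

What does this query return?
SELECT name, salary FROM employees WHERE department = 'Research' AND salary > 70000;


Filtering: department = 'Research' AND salary > 70000
Matching: 1 rows

1 rows:
Karen, 90000


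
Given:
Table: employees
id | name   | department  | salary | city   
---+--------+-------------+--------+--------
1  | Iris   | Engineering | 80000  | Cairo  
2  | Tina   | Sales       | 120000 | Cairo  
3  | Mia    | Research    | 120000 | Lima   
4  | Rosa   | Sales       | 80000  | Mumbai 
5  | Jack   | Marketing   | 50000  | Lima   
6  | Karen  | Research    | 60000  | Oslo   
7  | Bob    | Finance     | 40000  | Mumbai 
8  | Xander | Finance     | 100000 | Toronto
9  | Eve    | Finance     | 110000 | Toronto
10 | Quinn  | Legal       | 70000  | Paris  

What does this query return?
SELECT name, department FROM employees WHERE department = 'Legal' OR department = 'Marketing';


Filtering: department = 'Legal' OR 'Marketing'
Matching: 2 rows

2 rows:
Jack, Marketing
Quinn, Legal


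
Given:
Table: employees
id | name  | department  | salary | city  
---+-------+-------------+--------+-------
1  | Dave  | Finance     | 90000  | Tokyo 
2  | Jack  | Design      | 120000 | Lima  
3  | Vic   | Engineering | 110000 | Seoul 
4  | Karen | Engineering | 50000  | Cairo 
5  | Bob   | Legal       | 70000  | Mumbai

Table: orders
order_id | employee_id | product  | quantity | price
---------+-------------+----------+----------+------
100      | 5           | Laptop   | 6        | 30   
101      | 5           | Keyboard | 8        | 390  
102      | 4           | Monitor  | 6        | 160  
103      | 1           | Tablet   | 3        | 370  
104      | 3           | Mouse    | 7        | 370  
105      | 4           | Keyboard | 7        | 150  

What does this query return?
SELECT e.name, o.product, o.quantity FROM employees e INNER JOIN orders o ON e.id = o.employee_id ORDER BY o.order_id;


Joining employees.id = orders.employee_id:
  employee Bob (id=5) -> order Laptop
  employee Bob (id=5) -> order Keyboard
  employee Karen (id=4) -> order Monitor
  employee Dave (id=1) -> order Tablet
  employee Vic (id=3) -> order Mouse
  employee Karen (id=4) -> order Keyboard


6 rows:
Bob, Laptop, 6
Bob, Keyboard, 8
Karen, Monitor, 6
Dave, Tablet, 3
Vic, Mouse, 7
Karen, Keyboard, 7


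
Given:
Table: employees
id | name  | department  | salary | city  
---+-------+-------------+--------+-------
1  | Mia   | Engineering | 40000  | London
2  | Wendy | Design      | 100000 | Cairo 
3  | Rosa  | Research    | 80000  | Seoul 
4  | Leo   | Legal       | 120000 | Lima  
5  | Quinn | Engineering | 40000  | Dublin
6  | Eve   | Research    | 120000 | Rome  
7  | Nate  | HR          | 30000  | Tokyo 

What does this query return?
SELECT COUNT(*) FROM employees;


COUNT(*) counts all rows

7


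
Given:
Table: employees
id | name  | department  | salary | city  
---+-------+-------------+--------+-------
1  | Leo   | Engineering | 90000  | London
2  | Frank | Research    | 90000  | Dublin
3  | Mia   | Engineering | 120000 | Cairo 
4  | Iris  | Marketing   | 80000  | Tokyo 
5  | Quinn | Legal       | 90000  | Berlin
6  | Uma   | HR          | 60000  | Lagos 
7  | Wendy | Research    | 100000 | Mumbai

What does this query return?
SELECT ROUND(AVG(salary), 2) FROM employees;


SUM(salary) = 630000
COUNT = 7
ROUND(AVG, 2) = ROUND(630000 / 7, 2) = 90000.0

90000.0


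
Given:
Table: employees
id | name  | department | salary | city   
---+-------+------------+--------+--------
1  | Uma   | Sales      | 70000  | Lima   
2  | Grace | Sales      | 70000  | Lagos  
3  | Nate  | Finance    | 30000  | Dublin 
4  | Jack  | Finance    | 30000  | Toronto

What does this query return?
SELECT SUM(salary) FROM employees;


SUM(salary) = 70000 + 70000 + 30000 + 30000 = 200000

200000


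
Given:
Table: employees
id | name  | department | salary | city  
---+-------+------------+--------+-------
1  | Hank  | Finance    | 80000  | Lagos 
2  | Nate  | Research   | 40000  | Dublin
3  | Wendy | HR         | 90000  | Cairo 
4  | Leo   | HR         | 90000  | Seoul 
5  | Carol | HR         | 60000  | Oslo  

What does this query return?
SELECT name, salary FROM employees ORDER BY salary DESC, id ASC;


Sorting by salary DESC, then id ASC for ties

5 rows:
Wendy, 90000
Leo, 90000
Hank, 80000
Carol, 60000
Nate, 40000


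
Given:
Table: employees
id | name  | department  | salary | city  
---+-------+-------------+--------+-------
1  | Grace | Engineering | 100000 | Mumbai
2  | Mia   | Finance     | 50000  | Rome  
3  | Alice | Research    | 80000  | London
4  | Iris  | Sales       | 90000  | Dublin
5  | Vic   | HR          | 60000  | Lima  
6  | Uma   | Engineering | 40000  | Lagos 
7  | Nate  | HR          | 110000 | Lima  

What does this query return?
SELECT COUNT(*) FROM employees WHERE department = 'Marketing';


Counting rows where department = 'Marketing'


0


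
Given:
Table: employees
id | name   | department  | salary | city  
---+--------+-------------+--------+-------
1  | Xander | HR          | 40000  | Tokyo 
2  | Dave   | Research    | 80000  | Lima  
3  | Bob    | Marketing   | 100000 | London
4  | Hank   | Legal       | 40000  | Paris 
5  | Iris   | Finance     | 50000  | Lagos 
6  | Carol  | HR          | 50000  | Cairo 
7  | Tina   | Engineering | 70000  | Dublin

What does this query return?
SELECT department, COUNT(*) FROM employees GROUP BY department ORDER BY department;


Assigning each row to its department group:
  Xander -> HR
  Dave -> Research
  Bob -> Marketing
  Hank -> Legal
  Iris -> Finance
  Carol -> HR
  Tina -> Engineering


6 groups:
Engineering, 1
Finance, 1
HR, 2
Legal, 1
Marketing, 1
Research, 1


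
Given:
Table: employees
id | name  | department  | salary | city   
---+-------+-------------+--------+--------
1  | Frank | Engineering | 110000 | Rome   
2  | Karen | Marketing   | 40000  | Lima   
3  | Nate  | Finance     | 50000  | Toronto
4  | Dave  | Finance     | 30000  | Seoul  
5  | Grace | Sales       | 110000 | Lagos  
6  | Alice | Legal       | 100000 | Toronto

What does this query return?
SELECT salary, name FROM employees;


Projecting columns: salary, name

6 rows:
110000, Frank
40000, Karen
50000, Nate
30000, Dave
110000, Grace
100000, Alice


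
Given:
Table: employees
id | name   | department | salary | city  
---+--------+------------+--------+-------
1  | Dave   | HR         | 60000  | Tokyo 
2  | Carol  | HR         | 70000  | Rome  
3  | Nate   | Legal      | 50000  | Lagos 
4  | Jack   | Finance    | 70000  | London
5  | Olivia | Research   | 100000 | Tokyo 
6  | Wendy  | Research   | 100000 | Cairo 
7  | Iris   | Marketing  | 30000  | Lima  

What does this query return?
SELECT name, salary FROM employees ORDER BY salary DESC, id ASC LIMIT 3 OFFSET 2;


Sort by salary DESC (id ASC tiebreak), then skip 2 and take 3
Rows 3 through 5

3 rows:
Carol, 70000
Jack, 70000
Dave, 60000


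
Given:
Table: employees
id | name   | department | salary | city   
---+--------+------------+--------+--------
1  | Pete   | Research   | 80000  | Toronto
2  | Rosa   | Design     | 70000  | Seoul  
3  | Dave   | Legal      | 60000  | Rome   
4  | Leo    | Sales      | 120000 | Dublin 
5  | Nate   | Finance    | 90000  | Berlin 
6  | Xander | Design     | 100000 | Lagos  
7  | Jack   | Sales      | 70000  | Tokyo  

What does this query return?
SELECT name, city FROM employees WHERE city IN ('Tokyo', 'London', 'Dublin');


Filtering: city IN ('Tokyo', 'London', 'Dublin')
Matching: 2 rows

2 rows:
Leo, Dublin
Jack, Tokyo


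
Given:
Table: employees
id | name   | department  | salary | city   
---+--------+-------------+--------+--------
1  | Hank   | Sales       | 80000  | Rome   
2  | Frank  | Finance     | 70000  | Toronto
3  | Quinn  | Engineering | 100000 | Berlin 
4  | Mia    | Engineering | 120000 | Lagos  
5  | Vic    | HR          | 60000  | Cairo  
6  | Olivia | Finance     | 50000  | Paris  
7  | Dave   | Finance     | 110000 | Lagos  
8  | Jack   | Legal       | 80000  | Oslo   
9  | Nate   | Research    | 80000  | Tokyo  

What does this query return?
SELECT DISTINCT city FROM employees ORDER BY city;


All 'city' values (row order): Rome, Toronto, Berlin, Lagos, Cairo, Paris, Lagos, Oslo, Tokyo
Removing duplicates leaves 8 unique value(s).

8 values:
Berlin
Cairo
Lagos
Oslo
Paris
Rome
Tokyo
Toronto


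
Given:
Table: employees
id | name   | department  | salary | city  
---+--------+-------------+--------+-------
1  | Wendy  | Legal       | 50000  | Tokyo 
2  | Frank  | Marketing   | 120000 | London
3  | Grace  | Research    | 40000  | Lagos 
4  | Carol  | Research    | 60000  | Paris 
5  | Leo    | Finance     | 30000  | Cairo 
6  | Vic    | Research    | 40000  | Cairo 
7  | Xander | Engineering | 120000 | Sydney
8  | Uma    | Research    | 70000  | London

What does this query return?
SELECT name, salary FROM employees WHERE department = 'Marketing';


Filtering: department = 'Marketing'
Matching rows: 1

1 rows:
Frank, 120000


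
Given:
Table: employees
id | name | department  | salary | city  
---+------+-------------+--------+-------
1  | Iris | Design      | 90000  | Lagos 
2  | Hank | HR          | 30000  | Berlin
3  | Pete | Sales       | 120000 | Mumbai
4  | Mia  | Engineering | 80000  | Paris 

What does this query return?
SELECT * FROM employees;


SELECT * returns all 4 rows with all columns

4 rows:
1, Iris, Design, 90000, Lagos
2, Hank, HR, 30000, Berlin
3, Pete, Sales, 120000, Mumbai
4, Mia, Engineering, 80000, Paris


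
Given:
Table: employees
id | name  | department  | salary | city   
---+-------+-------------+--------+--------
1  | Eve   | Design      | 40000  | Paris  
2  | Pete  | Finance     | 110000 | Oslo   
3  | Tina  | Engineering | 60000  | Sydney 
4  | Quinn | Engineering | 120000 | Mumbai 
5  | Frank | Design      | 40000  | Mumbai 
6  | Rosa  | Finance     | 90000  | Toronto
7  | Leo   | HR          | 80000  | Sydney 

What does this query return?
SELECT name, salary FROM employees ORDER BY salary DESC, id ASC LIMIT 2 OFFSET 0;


Sort by salary DESC (id ASC tiebreak), then skip 0 and take 2
Rows 1 through 2

2 rows:
Quinn, 120000
Pete, 110000


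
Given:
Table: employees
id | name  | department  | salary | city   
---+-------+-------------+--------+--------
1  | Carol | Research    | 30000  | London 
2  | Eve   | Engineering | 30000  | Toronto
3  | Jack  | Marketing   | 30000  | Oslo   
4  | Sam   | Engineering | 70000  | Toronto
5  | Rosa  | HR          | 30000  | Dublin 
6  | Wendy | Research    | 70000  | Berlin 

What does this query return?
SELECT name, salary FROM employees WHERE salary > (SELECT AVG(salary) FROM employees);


Subquery: AVG(salary) = 43333.33
Filtering: salary > 43333.33
  Sam (70000) -> MATCH
  Wendy (70000) -> MATCH


2 rows:
Sam, 70000
Wendy, 70000


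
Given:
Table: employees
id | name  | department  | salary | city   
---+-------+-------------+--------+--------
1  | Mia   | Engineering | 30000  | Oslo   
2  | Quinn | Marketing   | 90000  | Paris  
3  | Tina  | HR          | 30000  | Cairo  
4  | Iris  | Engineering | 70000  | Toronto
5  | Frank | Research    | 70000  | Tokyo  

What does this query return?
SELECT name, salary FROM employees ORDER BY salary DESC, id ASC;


Sorting by salary DESC, then id ASC for ties

5 rows:
Quinn, 90000
Iris, 70000
Frank, 70000
Mia, 30000
Tina, 30000


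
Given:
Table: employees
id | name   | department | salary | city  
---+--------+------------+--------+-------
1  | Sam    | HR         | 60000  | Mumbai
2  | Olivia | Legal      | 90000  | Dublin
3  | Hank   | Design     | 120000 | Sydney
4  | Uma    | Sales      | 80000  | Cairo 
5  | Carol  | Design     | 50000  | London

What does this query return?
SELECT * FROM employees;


SELECT * returns all 5 rows with all columns

5 rows:
1, Sam, HR, 60000, Mumbai
2, Olivia, Legal, 90000, Dublin
3, Hank, Design, 120000, Sydney
4, Uma, Sales, 80000, Cairo
5, Carol, Design, 50000, London


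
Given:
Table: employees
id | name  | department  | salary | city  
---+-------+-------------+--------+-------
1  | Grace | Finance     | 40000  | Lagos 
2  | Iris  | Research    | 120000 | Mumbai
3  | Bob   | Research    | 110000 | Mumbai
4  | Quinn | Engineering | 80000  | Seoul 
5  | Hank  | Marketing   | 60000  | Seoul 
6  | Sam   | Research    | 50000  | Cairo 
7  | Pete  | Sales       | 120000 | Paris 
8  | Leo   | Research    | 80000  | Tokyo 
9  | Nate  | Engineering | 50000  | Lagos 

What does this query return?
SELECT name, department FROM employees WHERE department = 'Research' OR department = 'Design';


Filtering: department = 'Research' OR 'Design'
Matching: 4 rows

4 rows:
Iris, Research
Bob, Research
Sam, Research
Leo, Research


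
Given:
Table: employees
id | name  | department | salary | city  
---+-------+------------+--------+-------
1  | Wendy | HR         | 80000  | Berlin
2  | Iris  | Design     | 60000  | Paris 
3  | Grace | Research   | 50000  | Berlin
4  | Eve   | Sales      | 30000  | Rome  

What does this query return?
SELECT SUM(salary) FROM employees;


SUM(salary) = 80000 + 60000 + 50000 + 30000 = 220000

220000


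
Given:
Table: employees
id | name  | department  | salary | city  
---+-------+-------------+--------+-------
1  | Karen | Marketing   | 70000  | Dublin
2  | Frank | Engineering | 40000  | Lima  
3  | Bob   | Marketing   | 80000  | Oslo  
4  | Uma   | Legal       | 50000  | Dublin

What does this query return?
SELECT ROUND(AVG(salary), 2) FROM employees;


SUM(salary) = 240000
COUNT = 4
ROUND(AVG, 2) = ROUND(240000 / 4, 2) = 60000.0

60000.0


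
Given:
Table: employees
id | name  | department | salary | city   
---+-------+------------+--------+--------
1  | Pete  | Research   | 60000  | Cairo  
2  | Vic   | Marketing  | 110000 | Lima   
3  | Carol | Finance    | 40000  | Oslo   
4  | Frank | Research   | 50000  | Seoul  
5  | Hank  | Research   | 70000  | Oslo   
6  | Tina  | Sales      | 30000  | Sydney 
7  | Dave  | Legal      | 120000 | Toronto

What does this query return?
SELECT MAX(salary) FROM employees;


Salaries: 60000, 110000, 40000, 50000, 70000, 30000, 120000
MAX = 120000

120000


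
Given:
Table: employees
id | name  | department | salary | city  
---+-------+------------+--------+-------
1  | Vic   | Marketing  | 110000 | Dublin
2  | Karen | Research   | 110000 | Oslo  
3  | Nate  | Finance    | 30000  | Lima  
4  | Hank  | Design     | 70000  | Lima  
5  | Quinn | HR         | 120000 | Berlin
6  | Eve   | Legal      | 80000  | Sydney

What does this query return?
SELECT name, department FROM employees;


Projecting columns: name, department

6 rows:
Vic, Marketing
Karen, Research
Nate, Finance
Hank, Design
Quinn, HR
Eve, Legal


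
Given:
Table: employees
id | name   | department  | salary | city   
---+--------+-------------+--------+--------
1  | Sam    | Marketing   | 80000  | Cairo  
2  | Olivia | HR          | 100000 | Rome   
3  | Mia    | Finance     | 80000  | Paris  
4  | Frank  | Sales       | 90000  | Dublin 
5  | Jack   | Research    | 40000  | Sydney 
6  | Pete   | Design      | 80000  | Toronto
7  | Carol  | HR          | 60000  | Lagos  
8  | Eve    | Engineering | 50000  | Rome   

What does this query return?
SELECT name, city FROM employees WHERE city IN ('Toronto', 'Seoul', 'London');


Filtering: city IN ('Toronto', 'Seoul', 'London')
Matching: 1 rows

1 rows:
Pete, Toronto


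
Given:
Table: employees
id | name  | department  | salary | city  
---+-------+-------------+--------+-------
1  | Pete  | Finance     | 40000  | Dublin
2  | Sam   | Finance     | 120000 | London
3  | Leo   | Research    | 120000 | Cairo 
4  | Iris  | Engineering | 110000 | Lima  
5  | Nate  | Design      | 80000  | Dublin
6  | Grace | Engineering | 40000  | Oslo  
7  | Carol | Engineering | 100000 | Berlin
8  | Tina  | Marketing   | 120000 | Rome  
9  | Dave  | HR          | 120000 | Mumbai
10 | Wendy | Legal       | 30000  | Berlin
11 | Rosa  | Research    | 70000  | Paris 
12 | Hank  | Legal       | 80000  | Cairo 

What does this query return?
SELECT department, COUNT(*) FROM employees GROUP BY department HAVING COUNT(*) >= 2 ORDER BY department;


Groups with count >= 2:
  Engineering: 3 -> PASS
  Finance: 2 -> PASS
  Legal: 2 -> PASS
  Research: 2 -> PASS
  Design: 1 -> filtered out
  HR: 1 -> filtered out
  Marketing: 1 -> filtered out


4 groups:
Engineering, 3
Finance, 2
Legal, 2
Research, 2


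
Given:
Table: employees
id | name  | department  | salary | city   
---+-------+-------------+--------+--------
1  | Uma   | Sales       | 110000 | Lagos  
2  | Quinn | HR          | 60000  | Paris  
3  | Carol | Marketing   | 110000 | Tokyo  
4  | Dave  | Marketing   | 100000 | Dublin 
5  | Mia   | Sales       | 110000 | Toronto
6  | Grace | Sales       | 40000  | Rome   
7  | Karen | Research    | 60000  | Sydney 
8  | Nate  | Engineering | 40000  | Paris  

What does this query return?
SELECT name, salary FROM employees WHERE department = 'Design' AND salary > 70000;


Filtering: department = 'Design' AND salary > 70000
Matching: 0 rows

Empty result set (0 rows)


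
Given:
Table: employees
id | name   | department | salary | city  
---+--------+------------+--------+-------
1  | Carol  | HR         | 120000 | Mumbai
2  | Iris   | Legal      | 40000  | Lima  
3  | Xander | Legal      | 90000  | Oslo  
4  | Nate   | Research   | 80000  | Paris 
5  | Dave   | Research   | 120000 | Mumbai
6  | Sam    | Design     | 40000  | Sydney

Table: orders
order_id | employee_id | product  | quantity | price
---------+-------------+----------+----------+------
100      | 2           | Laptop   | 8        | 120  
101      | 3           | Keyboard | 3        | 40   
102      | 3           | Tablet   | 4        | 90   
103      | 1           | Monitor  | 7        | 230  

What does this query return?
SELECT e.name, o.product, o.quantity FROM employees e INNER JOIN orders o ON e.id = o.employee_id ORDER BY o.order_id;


Joining employees.id = orders.employee_id:
  employee Iris (id=2) -> order Laptop
  employee Xander (id=3) -> order Keyboard
  employee Xander (id=3) -> order Tablet
  employee Carol (id=1) -> order Monitor


4 rows:
Iris, Laptop, 8
Xander, Keyboard, 3
Xander, Tablet, 4
Carol, Monitor, 7


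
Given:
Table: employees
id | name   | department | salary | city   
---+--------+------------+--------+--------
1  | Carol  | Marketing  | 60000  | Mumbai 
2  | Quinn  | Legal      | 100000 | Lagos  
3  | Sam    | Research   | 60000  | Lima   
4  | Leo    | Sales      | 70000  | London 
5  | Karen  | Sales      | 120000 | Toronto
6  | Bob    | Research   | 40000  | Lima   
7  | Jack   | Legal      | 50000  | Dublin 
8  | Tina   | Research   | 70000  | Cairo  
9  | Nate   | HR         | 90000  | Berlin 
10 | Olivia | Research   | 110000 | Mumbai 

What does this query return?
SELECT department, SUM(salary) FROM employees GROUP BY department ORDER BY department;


Summing salary within each department:
  HR: 90000 = 90000
  Legal: 100000 + 50000 = 150000
  Marketing: 60000 = 60000
  Research: 60000 + 40000 + 70000 + 110000 = 280000
  Sales: 70000 + 120000 = 190000


5 groups:
HR, 90000
Legal, 150000
Marketing, 60000
Research, 280000
Sales, 190000


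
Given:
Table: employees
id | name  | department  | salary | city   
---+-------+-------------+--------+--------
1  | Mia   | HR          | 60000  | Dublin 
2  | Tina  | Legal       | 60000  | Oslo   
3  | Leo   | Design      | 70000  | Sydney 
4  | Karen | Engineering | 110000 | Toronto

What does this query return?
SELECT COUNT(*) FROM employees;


COUNT(*) counts all rows

4


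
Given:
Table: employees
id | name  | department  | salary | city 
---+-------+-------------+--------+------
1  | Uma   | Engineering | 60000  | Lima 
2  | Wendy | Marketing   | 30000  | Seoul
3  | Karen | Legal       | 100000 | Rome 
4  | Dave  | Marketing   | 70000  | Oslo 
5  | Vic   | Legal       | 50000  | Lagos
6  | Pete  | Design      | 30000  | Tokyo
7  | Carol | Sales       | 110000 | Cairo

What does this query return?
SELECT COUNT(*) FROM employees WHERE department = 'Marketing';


Counting rows where department = 'Marketing'
  Wendy -> MATCH
  Dave -> MATCH


2


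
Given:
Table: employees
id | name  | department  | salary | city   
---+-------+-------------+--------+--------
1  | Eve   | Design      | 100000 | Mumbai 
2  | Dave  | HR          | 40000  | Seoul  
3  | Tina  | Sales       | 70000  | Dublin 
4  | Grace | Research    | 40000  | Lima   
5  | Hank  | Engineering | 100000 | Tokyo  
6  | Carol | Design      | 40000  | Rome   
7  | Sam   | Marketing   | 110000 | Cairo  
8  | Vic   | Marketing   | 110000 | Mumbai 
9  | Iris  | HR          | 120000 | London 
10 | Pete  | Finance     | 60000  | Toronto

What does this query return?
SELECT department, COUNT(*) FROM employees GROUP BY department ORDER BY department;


Assigning each row to its department group:
  Eve -> Design
  Dave -> HR
  Tina -> Sales
  Grace -> Research
  Hank -> Engineering
  Carol -> Design
  Sam -> Marketing
  Vic -> Marketing
  Iris -> HR
  Pete -> Finance


7 groups:
Design, 2
Engineering, 1
Finance, 1
HR, 2
Marketing, 2
Research, 1
Sales, 1


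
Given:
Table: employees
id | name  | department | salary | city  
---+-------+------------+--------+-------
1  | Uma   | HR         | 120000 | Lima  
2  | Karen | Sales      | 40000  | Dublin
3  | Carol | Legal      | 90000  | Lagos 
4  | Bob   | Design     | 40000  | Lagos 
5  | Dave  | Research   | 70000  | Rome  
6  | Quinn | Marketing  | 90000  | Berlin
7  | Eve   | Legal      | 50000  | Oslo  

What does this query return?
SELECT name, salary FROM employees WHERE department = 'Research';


Filtering: department = 'Research'
Matching rows: 1

1 rows:
Dave, 70000


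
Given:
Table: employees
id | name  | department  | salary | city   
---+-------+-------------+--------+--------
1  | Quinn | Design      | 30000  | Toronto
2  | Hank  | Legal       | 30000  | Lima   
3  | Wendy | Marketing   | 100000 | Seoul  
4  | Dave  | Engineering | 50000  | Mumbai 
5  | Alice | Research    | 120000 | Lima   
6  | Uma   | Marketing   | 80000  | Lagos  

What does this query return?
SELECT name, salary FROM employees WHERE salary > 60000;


Filtering: salary > 60000
Matching: 3 rows

3 rows:
Wendy, 100000
Alice, 120000
Uma, 80000


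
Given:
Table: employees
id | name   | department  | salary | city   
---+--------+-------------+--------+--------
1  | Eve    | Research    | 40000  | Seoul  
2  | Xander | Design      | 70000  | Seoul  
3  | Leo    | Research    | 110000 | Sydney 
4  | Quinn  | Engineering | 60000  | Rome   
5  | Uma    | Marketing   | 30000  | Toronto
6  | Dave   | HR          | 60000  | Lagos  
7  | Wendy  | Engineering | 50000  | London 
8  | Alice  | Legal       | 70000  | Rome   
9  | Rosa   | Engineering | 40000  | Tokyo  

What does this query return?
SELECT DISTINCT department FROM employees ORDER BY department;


All 'department' values (row order): Research, Design, Research, Engineering, Marketing, HR, Engineering, Legal, Engineering
Removing duplicates leaves 6 unique value(s).

6 values:
Design
Engineering
HR
Legal
Marketing
Research


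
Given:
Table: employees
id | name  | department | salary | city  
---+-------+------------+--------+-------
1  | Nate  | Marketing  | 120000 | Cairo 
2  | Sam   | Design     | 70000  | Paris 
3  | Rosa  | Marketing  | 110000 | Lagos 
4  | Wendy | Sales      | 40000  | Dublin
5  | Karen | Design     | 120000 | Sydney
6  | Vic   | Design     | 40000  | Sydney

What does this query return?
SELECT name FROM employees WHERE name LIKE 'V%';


LIKE 'V%' matches names starting with 'V'
Matching: 1

1 rows:
Vic


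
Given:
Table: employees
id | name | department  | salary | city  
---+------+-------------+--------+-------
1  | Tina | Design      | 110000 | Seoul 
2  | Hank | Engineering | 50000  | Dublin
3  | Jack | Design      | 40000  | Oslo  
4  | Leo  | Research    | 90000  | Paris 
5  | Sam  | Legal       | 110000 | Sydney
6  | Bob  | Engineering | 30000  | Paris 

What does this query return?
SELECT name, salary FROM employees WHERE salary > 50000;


Filtering: salary > 50000
Matching: 3 rows

3 rows:
Tina, 110000
Leo, 90000
Sam, 110000


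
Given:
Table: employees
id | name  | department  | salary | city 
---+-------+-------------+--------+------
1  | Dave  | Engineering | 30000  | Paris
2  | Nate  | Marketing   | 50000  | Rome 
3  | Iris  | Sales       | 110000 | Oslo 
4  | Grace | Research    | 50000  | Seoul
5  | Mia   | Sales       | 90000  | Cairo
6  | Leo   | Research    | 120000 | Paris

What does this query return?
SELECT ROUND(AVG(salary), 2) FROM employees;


SUM(salary) = 450000
COUNT = 6
ROUND(AVG, 2) = ROUND(450000 / 6, 2) = 75000.0

75000.0


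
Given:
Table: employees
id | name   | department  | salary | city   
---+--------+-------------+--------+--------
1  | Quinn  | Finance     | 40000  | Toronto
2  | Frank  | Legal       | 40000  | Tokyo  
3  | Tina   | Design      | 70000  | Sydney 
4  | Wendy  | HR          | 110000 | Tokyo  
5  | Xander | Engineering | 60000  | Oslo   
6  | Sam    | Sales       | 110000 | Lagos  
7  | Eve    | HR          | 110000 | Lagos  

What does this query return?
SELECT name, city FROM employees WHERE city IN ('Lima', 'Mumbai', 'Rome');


Filtering: city IN ('Lima', 'Mumbai', 'Rome')
Matching: 0 rows

Empty result set (0 rows)


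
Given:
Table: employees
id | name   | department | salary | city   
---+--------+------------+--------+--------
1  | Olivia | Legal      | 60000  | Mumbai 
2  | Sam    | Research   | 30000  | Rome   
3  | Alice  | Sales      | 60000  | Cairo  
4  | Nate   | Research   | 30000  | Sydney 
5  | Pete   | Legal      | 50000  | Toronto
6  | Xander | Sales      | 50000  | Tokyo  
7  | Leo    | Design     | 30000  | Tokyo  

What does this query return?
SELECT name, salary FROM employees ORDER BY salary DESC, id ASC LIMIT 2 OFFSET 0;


Sort by salary DESC (id ASC tiebreak), then skip 0 and take 2
Rows 1 through 2

2 rows:
Olivia, 60000
Alice, 60000


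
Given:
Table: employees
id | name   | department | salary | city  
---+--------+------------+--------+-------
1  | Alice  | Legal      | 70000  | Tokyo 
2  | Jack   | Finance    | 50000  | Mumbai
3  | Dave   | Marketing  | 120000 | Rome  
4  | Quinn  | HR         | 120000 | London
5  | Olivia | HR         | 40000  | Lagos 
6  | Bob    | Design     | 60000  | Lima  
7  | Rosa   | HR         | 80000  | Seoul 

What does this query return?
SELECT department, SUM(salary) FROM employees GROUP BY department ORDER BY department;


Summing salary within each department:
  Design: 60000 = 60000
  Finance: 50000 = 50000
  HR: 120000 + 40000 + 80000 = 240000
  Legal: 70000 = 70000
  Marketing: 120000 = 120000


5 groups:
Design, 60000
Finance, 50000
HR, 240000
Legal, 70000
Marketing, 120000


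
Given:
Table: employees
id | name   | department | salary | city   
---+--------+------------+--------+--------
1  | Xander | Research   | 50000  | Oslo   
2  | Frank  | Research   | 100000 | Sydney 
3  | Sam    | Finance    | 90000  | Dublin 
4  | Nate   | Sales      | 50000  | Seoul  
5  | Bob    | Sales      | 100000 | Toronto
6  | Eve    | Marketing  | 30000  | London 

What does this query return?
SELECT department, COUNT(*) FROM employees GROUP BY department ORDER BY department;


Assigning each row to its department group:
  Xander -> Research
  Frank -> Research
  Sam -> Finance
  Nate -> Sales
  Bob -> Sales
  Eve -> Marketing


4 groups:
Finance, 1
Marketing, 1
Research, 2
Sales, 2


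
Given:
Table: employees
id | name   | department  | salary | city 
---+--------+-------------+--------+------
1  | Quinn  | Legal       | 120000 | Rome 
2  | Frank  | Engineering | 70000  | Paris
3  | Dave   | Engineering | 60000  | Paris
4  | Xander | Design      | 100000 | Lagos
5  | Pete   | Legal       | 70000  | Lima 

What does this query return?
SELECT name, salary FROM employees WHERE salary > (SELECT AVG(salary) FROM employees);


Subquery: AVG(salary) = 84000.0
Filtering: salary > 84000.0
  Quinn (120000) -> MATCH
  Xander (100000) -> MATCH


2 rows:
Quinn, 120000
Xander, 100000


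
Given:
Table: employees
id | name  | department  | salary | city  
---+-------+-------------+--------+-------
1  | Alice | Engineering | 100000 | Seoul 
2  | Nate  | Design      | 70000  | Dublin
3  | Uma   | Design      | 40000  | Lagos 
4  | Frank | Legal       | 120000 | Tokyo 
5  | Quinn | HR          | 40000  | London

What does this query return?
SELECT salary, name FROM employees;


Projecting columns: salary, name

5 rows:
100000, Alice
70000, Nate
40000, Uma
120000, Frank
40000, Quinn


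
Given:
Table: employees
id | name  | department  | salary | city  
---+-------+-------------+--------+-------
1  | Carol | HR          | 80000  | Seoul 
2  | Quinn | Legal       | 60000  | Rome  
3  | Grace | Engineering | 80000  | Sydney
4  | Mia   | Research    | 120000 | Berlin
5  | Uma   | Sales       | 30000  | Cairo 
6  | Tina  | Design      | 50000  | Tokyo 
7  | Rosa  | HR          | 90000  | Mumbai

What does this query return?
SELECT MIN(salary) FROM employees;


Salaries: 80000, 60000, 80000, 120000, 30000, 50000, 90000
MIN = 30000

30000


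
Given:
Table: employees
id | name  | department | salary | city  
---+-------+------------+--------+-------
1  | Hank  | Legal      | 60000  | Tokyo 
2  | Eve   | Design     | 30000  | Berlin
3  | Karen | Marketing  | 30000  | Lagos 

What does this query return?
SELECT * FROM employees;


SELECT * returns all 3 rows with all columns

3 rows:
1, Hank, Legal, 60000, Tokyo
2, Eve, Design, 30000, Berlin
3, Karen, Marketing, 30000, Lagos


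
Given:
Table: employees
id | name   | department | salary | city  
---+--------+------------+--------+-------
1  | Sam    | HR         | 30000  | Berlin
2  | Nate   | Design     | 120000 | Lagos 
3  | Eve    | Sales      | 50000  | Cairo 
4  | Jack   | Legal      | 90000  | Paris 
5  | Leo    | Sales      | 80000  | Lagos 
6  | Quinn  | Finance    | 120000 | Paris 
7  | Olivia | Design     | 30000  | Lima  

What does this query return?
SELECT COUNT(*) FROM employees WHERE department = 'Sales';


Counting rows where department = 'Sales'
  Eve -> MATCH
  Leo -> MATCH


2


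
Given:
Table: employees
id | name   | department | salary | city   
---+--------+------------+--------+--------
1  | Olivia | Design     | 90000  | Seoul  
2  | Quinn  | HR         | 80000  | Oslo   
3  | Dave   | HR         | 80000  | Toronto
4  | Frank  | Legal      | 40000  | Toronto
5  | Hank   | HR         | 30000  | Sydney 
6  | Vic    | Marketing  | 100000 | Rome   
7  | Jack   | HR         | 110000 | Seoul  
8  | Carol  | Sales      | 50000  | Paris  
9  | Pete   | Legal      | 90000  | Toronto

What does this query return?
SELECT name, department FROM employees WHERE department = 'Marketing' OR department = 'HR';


Filtering: department = 'Marketing' OR 'HR'
Matching: 5 rows

5 rows:
Quinn, HR
Dave, HR
Hank, HR
Vic, Marketing
Jack, HR


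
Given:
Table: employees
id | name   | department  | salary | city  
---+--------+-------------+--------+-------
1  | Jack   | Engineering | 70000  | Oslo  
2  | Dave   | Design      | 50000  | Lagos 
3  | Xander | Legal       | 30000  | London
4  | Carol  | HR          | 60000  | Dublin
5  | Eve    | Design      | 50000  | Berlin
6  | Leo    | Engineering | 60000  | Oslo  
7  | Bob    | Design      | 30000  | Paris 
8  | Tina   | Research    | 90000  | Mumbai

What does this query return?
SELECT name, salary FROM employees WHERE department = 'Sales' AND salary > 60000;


Filtering: department = 'Sales' AND salary > 60000
Matching: 0 rows

Empty result set (0 rows)
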